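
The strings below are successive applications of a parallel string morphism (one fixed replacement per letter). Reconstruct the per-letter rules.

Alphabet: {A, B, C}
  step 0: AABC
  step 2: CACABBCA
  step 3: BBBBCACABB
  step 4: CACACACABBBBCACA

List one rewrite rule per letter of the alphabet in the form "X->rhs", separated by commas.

A->B, B->CA, C->B

  step 3 ⇒ step 4: BBBBCACABB ⇒ CA·CA·CA·CA·B·B·B·B·CA·CA
    A ↦ B
    B ↦ CA
    C ↦ B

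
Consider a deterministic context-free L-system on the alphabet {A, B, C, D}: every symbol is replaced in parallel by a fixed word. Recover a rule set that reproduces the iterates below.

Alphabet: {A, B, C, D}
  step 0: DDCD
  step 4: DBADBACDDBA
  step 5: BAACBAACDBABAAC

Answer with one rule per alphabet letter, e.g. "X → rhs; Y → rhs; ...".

A->C, B->A, C->D, D->BA

  step 4 ⇒ step 5: DBADBACDDBA ⇒ BA·A·C·BA·A·C·D·BA·BA·A·C
    A ↦ C
    B ↦ A
    C ↦ D
    D ↦ BA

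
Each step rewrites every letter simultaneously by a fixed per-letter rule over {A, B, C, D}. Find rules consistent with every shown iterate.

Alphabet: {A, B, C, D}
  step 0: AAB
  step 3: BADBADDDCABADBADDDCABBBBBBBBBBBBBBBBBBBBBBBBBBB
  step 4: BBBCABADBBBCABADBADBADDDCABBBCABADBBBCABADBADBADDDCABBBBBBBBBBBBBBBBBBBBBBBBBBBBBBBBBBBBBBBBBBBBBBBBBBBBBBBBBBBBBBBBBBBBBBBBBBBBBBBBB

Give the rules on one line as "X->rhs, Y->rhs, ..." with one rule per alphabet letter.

A->CA, B->BBB, C->DD, D->BAD

  step 3 ⇒ step 4: BADBADDDCABADBADDDCABBBBBBBBBBBBBBBBBBBBBBBBBBB ⇒ BBB·CA·BAD·BBB·CA·BAD·BAD·BAD·DD·CA·BBB·CA·BAD·BBB·CA·BAD·BAD·BAD·DD·CA·BBB·BBB·BBB·BBB·BBB·BBB·BBB·BBB·BBB·BBB·BBB·BBB·BBB·BBB·BBB·BBB·BBB·BBB·BBB·BBB·BBB·BBB·BBB·BBB·BBB·BBB·BBB
    A ↦ CA
    B ↦ BBB
    C ↦ DD
    D ↦ BAD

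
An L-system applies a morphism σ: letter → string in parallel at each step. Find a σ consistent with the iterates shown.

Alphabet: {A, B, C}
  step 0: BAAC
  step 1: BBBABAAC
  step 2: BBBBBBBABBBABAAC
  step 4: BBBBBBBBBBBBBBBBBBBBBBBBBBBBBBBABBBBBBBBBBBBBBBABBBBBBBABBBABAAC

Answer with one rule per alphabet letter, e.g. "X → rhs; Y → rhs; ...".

  step 1 ⇒ step 2: BBBABAAC ⇒ BB·BB·BB·BA·BB·BA·BA·AC
    A ↦ BA
    B ↦ BB
    C ↦ AC

A->BA, B->BB, C->AC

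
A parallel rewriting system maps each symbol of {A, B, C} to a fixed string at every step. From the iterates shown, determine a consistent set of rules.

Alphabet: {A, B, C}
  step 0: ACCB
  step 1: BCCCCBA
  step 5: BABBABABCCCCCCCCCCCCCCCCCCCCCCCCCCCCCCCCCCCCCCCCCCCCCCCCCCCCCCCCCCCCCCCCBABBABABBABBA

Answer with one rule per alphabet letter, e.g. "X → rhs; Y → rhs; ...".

  step 0 ⇒ step 1: ACCB ⇒ B·CC·CC·BA
    A ↦ B
    B ↦ BA
    C ↦ CC

A->B, B->BA, C->CC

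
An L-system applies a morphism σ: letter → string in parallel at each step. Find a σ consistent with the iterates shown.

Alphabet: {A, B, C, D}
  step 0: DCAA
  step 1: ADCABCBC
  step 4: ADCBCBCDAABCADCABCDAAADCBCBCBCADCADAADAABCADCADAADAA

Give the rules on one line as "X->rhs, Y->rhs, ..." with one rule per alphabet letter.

A->BC, B->DA, C->A, D->ADC

  step 0 ⇒ step 1: DCAA ⇒ ADC·A·BC·BC
    A ↦ BC
    C ↦ A
    D ↦ ADC
    B ↦ DA  (constrained at step 1)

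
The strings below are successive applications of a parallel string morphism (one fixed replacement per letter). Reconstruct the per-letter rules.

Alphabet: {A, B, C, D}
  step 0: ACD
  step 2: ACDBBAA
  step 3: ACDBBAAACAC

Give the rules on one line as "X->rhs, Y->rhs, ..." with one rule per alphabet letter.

  step 2 ⇒ step 3: ACDBBAA ⇒ AC·DB·B·A·A·AC·AC
    A ↦ AC
    B ↦ A
    C ↦ DB
    D ↦ B

A->AC, B->A, C->DB, D->B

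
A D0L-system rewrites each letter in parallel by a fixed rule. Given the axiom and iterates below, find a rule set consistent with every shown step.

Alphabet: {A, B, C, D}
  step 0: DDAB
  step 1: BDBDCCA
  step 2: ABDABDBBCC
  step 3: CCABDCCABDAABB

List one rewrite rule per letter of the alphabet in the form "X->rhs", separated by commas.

  step 2 ⇒ step 3: ABDABDBBCC ⇒ CC·A·BD·CC·A·BD·A·A·B·B
    A ↦ CC
    B ↦ A
    C ↦ B
    D ↦ BD

A->CC, B->A, C->B, D->BD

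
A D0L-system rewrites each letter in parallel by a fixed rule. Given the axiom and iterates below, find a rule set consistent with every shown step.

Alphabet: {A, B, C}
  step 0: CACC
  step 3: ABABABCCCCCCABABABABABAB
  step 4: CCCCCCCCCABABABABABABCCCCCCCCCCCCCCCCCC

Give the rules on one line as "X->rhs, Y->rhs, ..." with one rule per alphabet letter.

A->CC, B->C, C->AB

  step 3 ⇒ step 4: ABABABCCCCCCABABABABABAB ⇒ CC·C·CC·C·CC·C·AB·AB·AB·AB·AB·AB·CC·C·CC·C·CC·C·CC·C·CC·C·CC·C
    A ↦ CC
    B ↦ C
    C ↦ AB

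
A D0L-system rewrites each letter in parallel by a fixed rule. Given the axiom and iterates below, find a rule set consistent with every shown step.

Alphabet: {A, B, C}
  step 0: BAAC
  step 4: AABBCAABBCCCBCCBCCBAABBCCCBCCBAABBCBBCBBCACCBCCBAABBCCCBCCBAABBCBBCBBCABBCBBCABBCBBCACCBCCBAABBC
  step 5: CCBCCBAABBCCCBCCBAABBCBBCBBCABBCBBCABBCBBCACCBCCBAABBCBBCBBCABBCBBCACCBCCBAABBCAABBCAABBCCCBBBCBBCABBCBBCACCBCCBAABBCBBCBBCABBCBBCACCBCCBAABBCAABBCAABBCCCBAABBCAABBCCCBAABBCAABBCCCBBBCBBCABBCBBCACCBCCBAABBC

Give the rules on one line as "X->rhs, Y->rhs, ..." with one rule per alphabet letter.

  step 4 ⇒ step 5: AABBCAABBCCCBCCBCCBAABBCCCBCCBAABBCBBCBBCACCBCCBAABBCCCBCCBAABBCBBCBBCABBCBBCABBCBBCACCBCCBAABBC ⇒ CCB·CCB·A·A·BBC·CCB·CCB·A·A·BBC·BBC·BBC·A·BBC·BBC·A·BBC·BBC·A·CCB·CCB·A·A·BBC·BBC·BBC·A·BBC·BBC·A·CCB·CCB·A·A·BBC·A·A·BBC·A·A·BBC·CCB·BBC·BBC·A·BBC·BBC·A·CCB·CCB·A·A·BBC·BBC·BBC·A·BBC·BBC·A·CCB·CCB·A·A·BBC·A·A·BBC·A·A·BBC·CCB·A·A·BBC·A·A·BBC·CCB·A·A·BBC·A·A·BBC·CCB·BBC·BBC·A·BBC·BBC·A·CCB·CCB·A·A·BBC
    A ↦ CCB
    B ↦ A
    C ↦ BBC

A->CCB, B->A, C->BBC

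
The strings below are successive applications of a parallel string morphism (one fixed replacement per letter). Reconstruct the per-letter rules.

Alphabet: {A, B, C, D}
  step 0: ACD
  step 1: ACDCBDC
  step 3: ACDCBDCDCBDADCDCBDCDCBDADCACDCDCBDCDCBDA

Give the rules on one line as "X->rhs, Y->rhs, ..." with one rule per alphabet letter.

A->AC, B->DA, C->DCB, D->DC

  step 0 ⇒ step 1: ACD ⇒ AC·DCB·DC
    A ↦ AC
    C ↦ DCB
    D ↦ DC
    B ↦ DA  (constrained at step 1)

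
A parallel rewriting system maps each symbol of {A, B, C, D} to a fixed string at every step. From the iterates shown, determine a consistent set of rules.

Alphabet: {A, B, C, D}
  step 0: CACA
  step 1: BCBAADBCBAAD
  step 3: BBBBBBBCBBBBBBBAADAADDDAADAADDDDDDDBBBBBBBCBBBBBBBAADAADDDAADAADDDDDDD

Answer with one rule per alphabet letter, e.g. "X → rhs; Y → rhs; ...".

  step 0 ⇒ step 1: CACA ⇒ BCB·AAD·BCB·AAD
    A ↦ AAD
    C ↦ BCB
    B ↦ BB  (constrained at step 1)
    D ↦ DD  (constrained at step 1)

A->AAD, B->BB, C->BCB, D->DD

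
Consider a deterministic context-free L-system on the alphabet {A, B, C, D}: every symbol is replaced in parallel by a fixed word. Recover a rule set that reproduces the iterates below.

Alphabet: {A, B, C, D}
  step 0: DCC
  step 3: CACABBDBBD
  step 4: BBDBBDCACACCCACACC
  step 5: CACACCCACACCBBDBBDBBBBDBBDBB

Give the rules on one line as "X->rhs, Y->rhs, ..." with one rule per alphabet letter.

  step 4 ⇒ step 5: BBDBBDCACACCCACACC ⇒ CA·CA·CC·CA·CA·CC·B·BD·B·BD·B·B·B·BD·B·BD·B·B
    A ↦ BD
    B ↦ CA
    C ↦ B
    D ↦ CC

A->BD, B->CA, C->B, D->CC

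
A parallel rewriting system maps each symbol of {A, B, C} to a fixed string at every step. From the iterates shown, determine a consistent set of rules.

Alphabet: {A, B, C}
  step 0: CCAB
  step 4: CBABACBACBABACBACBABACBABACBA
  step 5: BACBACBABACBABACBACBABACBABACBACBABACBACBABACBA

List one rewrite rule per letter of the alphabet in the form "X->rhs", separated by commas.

A->BA, B->C, C->BA

  step 4 ⇒ step 5: CBABACBACBABACBACBABACBABACBA ⇒ BA·C·BA·C·BA·BA·C·BA·BA·C·BA·C·BA·BA·C·BA·BA·C·BA·C·BA·BA·C·BA·C·BA·BA·C·BA
    A ↦ BA
    B ↦ C
    C ↦ BA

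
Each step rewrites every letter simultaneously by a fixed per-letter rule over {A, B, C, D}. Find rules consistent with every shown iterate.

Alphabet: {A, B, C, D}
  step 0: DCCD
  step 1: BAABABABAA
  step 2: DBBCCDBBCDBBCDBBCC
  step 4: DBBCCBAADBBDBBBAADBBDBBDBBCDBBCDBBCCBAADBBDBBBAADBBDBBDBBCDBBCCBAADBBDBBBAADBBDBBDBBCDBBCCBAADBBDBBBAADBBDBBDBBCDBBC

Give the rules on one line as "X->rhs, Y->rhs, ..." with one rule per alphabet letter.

A->C, B->DBB, C->BA, D->BAA

  step 1 ⇒ step 2: BAABABABAA ⇒ DBB·C·C·DBB·C·DBB·C·DBB·C·C
    A ↦ C
    B ↦ DBB
  step 0 ⇒ step 1: DCCD ⇒ BAA·BA·BA·BAA
    C ↦ BA
  step 0 ⇒ step 1: DCCD ⇒ BAA·BA·BA·BAA
    D ↦ BAA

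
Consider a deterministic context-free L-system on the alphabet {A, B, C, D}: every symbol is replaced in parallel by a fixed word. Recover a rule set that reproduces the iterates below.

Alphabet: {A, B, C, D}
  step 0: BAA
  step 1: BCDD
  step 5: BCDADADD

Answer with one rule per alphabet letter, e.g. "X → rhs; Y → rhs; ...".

A->D, B->BC, C->D, D->A

  step 0 ⇒ step 1: BAA ⇒ BC·D·D
    A ↦ D
    B ↦ BC
    C ↦ D  (constrained at step 1)
    D ↦ A  (constrained at step 1)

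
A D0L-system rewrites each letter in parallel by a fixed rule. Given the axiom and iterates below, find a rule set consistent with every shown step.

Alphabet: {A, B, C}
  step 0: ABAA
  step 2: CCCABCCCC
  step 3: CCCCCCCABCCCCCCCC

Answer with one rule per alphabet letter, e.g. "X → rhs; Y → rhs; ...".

A->C, B->AB, C->CC

  step 2 ⇒ step 3: CCCABCCCC ⇒ CC·CC·CC·C·AB·CC·CC·CC·CC
    A ↦ C
    B ↦ AB
    C ↦ CC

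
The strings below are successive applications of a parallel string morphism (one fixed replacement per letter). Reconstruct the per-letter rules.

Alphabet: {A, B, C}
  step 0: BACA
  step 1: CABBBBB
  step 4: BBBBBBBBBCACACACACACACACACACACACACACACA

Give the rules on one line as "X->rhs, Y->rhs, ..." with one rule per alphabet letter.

  step 0 ⇒ step 1: BACA ⇒ CA·BB·B·BB
    A ↦ BB
    B ↦ CA
    C ↦ B

A->BB, B->CA, C->B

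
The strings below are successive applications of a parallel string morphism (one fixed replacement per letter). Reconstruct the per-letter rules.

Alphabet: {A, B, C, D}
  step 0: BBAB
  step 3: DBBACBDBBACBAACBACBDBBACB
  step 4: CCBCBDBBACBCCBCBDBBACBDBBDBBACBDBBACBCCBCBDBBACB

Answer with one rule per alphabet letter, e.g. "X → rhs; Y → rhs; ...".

  step 3 ⇒ step 4: DBBACBDBBACBAACBACBDBBACB ⇒ C·CB·CB·DBB·A·CB·C·CB·CB·DBB·A·CB·DBB·DBB·A·CB·DBB·A·CB·C·CB·CB·DBB·A·CB
    A ↦ DBB
    B ↦ CB
    C ↦ A
    D ↦ C

A->DBB, B->CB, C->A, D->C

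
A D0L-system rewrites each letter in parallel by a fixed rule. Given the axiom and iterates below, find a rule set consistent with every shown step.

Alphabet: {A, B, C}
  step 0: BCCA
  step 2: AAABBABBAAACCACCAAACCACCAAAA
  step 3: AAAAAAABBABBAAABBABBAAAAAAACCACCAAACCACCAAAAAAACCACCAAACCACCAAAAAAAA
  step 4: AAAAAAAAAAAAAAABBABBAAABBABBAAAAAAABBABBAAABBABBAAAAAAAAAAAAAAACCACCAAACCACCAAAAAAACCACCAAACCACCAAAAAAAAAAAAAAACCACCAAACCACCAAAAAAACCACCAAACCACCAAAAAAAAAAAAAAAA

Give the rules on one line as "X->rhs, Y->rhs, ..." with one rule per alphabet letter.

  step 3 ⇒ step 4: AAAAAAABBABBAAABBABBAAAAAAACCACCAAACCACCAAAAAAACCACCAAACCACCAAAAAAAA ⇒ AA·AA·AA·AA·AA·AA·AA·ABB·ABB·AA·ABB·ABB·AA·AA·AA·ABB·ABB·AA·ABB·ABB·AA·AA·AA·AA·AA·AA·AA·ACC·ACC·AA·ACC·ACC·AA·AA·AA·ACC·ACC·AA·ACC·ACC·AA·AA·AA·AA·AA·AA·AA·ACC·ACC·AA·ACC·ACC·AA·AA·AA·ACC·ACC·AA·ACC·ACC·AA·AA·AA·AA·AA·AA·AA·AA
    A ↦ AA
    B ↦ ABB
    C ↦ ACC

A->AA, B->ABB, C->ACC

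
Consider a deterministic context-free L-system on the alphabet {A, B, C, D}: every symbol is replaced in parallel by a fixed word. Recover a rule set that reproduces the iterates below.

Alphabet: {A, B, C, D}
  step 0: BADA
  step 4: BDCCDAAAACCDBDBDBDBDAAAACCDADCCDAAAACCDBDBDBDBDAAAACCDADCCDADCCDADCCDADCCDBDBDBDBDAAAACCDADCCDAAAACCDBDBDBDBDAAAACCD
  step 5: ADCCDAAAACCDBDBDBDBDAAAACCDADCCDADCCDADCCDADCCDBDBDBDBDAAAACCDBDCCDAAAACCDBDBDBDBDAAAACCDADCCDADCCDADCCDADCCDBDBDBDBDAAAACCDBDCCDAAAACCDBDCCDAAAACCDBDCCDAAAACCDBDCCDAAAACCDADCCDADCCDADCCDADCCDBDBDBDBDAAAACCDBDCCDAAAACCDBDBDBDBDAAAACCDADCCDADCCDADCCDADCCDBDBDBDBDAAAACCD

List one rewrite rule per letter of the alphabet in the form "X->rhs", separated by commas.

A->BD, B->AD, C->AA, D->CCD

  step 4 ⇒ step 5: BDCCDAAAACCDBDBDBDBDAAAACCDADCCDAAAACCDBDBDBDBDAAAACCDADCCDADCCDADCCDADCCDBDBDBDBDAAAACCDADCCDAAAACCDBDBDBDBDAAAACCD ⇒ AD·CCD·AA·AA·CCD·BD·BD·BD·BD·AA·AA·CCD·AD·CCD·AD·CCD·AD·CCD·AD·CCD·BD·BD·BD·BD·AA·AA·CCD·BD·CCD·AA·AA·CCD·BD·BD·BD·BD·AA·AA·CCD·AD·CCD·AD·CCD·AD·CCD·AD·CCD·BD·BD·BD·BD·AA·AA·CCD·BD·CCD·AA·AA·CCD·BD·CCD·AA·AA·CCD·BD·CCD·AA·AA·CCD·BD·CCD·AA·AA·CCD·AD·CCD·AD·CCD·AD·CCD·AD·CCD·BD·BD·BD·BD·AA·AA·CCD·BD·CCD·AA·AA·CCD·BD·BD·BD·BD·AA·AA·CCD·AD·CCD·AD·CCD·AD·CCD·AD·CCD·BD·BD·BD·BD·AA·AA·CCD
    A ↦ BD
    B ↦ AD
    C ↦ AA
    D ↦ CCD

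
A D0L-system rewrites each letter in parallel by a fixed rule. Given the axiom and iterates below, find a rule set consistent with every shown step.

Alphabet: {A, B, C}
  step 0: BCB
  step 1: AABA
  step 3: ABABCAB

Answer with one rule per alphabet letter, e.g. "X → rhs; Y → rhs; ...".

A->C, B->A, C->AB

  step 0 ⇒ step 1: BCB ⇒ A·AB·A
    B ↦ A
    C ↦ AB
    A ↦ C  (constrained at step 1)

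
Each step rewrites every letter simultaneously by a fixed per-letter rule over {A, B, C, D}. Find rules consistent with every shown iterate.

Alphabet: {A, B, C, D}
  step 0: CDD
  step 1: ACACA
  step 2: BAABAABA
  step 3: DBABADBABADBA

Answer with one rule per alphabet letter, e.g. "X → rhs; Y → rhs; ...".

  step 2 ⇒ step 3: BAABAABA ⇒ D·BA·BA·D·BA·BA·D·BA
    A ↦ BA
    B ↦ D
  step 0 ⇒ step 1: CDD ⇒ A·CA·CA
    C ↦ A
  step 0 ⇒ step 1: CDD ⇒ A·CA·CA
    D ↦ CA

A->BA, B->D, C->A, D->CA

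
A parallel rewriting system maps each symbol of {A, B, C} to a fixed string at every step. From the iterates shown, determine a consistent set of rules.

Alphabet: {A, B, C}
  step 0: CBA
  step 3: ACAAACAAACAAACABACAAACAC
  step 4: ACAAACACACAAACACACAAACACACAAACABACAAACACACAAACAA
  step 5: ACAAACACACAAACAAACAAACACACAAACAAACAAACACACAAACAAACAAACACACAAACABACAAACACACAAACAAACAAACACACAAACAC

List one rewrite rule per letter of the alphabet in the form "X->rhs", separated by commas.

  step 4 ⇒ step 5: ACAAACACACAAACACACAAACACACAAACABACAAACACACAAACAA ⇒ AC·AA·AC·AC·AC·AA·AC·AA·AC·AA·AC·AC·AC·AA·AC·AA·AC·AA·AC·AC·AC·AA·AC·AA·AC·AA·AC·AC·AC·AA·AC·AB·AC·AA·AC·AC·AC·AA·AC·AA·AC·AA·AC·AC·AC·AA·AC·AC
    A ↦ AC
    B ↦ AB
    C ↦ AA

A->AC, B->AB, C->AA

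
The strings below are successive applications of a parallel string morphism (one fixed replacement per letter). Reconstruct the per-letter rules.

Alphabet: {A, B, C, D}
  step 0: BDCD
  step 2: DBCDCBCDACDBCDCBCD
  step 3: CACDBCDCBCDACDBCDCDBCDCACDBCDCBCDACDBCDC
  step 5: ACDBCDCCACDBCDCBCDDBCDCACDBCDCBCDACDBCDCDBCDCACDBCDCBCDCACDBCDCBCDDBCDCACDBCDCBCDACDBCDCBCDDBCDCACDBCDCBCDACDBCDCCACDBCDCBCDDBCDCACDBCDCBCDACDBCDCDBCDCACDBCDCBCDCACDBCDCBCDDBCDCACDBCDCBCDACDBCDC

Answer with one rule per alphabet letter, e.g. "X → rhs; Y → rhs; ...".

A->D, B->ACD, C->BCD, D->C

  step 2 ⇒ step 3: DBCDCBCDACDBCDCBCD ⇒ C·ACD·BCD·C·BCD·ACD·BCD·C·D·BCD·C·ACD·BCD·C·BCD·ACD·BCD·C
    A ↦ D
    B ↦ ACD
    C ↦ BCD
    D ↦ C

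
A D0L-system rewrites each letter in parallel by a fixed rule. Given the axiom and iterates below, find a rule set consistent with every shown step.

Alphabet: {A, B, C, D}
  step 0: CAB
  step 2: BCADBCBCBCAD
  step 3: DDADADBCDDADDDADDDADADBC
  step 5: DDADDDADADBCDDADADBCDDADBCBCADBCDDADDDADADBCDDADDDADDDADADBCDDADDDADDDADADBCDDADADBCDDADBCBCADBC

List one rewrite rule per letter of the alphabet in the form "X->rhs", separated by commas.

  step 2 ⇒ step 3: BCADBCBCBCAD ⇒ DDA·D·AD·BC·DDA·D·DDA·D·DDA·D·AD·BC
    A ↦ AD
    B ↦ DDA
    C ↦ D
    D ↦ BC

A->AD, B->DDA, C->D, D->BC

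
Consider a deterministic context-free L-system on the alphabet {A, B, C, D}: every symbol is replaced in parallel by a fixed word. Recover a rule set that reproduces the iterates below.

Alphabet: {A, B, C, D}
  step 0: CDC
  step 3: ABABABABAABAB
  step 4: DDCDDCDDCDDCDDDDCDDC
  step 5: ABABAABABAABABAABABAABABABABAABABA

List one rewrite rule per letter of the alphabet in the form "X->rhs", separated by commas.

  step 4 ⇒ step 5: DDCDDCDDCDDCDDDDCDDC ⇒ AB·AB·A·AB·AB·A·AB·AB·A·AB·AB·A·AB·AB·AB·AB·A·AB·AB·A
    C ↦ A
    D ↦ AB
  step 3 ⇒ step 4: ABABABABAABAB ⇒ DD·C·DD·C·DD·C·DD·C·DD·DD·C·DD·C
    A ↦ DD
  step 3 ⇒ step 4: ABABABABAABAB ⇒ DD·C·DD·C·DD·C·DD·C·DD·DD·C·DD·C
    B ↦ C

A->DD, B->C, C->A, D->AB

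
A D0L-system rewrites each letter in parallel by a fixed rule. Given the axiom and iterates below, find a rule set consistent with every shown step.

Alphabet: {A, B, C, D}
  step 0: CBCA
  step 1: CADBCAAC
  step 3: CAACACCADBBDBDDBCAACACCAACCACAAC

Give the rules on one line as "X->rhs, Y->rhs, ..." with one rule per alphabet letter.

  step 0 ⇒ step 1: CBCA ⇒ CA·DB·CA·AC
    A ↦ AC
    B ↦ DB
    C ↦ CA
    D ↦ BD  (constrained at step 1)

A->AC, B->DB, C->CA, D->BD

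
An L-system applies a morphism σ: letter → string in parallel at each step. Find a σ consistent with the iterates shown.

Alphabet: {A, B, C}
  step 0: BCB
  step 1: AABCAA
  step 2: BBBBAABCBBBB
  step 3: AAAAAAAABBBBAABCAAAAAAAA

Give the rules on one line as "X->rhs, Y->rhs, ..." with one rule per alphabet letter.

  step 2 ⇒ step 3: BBBBAABCBBBB ⇒ AA·AA·AA·AA·BB·BB·AA·BC·AA·AA·AA·AA
    A ↦ BB
    B ↦ AA
    C ↦ BC

A->BB, B->AA, C->BC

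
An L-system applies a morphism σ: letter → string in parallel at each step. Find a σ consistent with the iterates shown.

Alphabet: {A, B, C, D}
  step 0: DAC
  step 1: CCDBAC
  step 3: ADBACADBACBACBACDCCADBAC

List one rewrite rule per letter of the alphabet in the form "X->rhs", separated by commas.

A->D, B->A, C->BAC, D->CC

  step 0 ⇒ step 1: DAC ⇒ CC·D·BAC
    A ↦ D
    C ↦ BAC
    D ↦ CC
    B ↦ A  (constrained at step 1)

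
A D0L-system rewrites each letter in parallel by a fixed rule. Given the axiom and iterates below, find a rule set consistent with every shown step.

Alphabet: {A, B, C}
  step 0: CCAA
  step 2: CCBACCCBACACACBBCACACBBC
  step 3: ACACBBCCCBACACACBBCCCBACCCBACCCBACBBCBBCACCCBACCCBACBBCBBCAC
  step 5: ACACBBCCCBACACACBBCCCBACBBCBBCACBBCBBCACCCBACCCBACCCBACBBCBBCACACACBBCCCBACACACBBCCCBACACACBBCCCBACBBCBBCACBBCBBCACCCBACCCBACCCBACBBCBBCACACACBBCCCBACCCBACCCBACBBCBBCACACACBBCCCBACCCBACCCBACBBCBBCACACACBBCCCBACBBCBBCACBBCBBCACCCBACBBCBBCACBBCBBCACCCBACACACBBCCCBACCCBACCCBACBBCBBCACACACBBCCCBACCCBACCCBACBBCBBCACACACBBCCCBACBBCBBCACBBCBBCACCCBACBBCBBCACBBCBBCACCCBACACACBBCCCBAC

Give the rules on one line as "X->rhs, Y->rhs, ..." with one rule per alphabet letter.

  step 2 ⇒ step 3: CCBACCCBACACACBBCACACBBC ⇒ AC·AC·BBC·CCB·AC·AC·AC·BBC·CCB·AC·CCB·AC·CCB·AC·BBC·BBC·AC·CCB·AC·CCB·AC·BBC·BBC·AC
    A ↦ CCB
    B ↦ BBC
    C ↦ AC

A->CCB, B->BBC, C->AC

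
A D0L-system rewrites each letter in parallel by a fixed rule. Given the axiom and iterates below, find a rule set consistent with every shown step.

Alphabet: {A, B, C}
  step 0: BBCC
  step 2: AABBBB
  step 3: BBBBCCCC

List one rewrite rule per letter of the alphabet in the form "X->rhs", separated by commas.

A->BB, B->C, C->A

  step 2 ⇒ step 3: AABBBB ⇒ BB·BB·C·C·C·C
    A ↦ BB
    B ↦ C
    C ↦ A  (constrained at step 0)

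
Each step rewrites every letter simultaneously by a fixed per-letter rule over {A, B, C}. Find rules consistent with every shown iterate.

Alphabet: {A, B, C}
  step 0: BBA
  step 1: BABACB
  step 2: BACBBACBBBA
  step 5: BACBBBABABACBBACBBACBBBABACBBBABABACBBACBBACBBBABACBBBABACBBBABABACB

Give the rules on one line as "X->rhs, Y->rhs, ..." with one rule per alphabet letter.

A->CB, B->BA, C->B

  step 1 ⇒ step 2: BABACB ⇒ BA·CB·BA·CB·B·BA
    A ↦ CB
    B ↦ BA
    C ↦ B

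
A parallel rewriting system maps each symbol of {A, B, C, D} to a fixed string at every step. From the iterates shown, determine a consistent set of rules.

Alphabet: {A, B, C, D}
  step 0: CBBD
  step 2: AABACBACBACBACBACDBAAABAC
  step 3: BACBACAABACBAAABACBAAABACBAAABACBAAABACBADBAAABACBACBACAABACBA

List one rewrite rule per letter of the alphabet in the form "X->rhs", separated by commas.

A->BAC, B->AA, C->BA, D->DBA

  step 2 ⇒ step 3: AABACBACBACBACBACDBAAABAC ⇒ BAC·BAC·AA·BAC·BA·AA·BAC·BA·AA·BAC·BA·AA·BAC·BA·AA·BAC·BA·DBA·AA·BAC·BAC·BAC·AA·BAC·BA
    A ↦ BAC
    B ↦ AA
    C ↦ BA
    D ↦ DBA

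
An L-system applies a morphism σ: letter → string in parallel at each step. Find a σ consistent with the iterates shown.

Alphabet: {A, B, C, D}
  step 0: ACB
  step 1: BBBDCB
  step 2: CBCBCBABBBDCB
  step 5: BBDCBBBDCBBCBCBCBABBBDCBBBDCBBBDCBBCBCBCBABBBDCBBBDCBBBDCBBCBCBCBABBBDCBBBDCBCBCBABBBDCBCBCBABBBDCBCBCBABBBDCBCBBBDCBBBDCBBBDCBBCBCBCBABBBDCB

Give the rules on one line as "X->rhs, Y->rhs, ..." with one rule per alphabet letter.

A->B, B->CB, C->BBD, D->AB

  step 1 ⇒ step 2: BBBDCB ⇒ CB·CB·CB·AB·BBD·CB
    B ↦ CB
    C ↦ BBD
    D ↦ AB
  step 0 ⇒ step 1: ACB ⇒ B·BBD·CB
    A ↦ B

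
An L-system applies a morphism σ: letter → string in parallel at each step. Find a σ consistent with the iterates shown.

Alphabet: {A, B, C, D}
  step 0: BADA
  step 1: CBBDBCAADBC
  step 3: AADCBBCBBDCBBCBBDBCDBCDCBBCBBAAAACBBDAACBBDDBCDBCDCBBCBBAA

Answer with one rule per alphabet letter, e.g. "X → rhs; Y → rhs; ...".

A->DBC, B->CBB, C->D, D->AA

  step 0 ⇒ step 1: BADA ⇒ CBB·DBC·AA·DBC
    A ↦ DBC
    B ↦ CBB
    D ↦ AA
    C ↦ D  (constrained at step 1)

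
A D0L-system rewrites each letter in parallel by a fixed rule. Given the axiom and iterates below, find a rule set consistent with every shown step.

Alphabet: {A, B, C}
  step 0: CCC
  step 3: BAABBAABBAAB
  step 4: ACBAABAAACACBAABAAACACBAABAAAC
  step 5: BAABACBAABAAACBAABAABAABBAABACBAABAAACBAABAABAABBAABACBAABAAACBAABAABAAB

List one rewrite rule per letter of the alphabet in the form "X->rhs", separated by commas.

A->BAA, B->AC, C->B

  step 4 ⇒ step 5: ACBAABAAACACBAABAAACACBAABAAAC ⇒ BAA·B·AC·BAA·BAA·AC·BAA·BAA·BAA·B·BAA·B·AC·BAA·BAA·AC·BAA·BAA·BAA·B·BAA·B·AC·BAA·BAA·AC·BAA·BAA·BAA·B
    A ↦ BAA
    B ↦ AC
    C ↦ B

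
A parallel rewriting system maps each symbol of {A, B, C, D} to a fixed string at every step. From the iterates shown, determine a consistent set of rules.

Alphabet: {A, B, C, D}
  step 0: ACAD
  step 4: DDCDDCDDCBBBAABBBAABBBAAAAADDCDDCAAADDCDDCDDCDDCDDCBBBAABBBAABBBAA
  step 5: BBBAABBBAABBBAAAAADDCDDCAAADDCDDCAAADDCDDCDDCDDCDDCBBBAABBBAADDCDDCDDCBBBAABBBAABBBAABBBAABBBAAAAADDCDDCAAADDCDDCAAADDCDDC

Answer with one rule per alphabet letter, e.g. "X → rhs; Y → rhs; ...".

  step 4 ⇒ step 5: DDCDDCDDCBBBAABBBAABBBAAAAADDCDDCAAADDCDDCDDCDDCDDCBBBAABBBAABBBAA ⇒ B·B·BAA·B·B·BAA·B·B·BAA·A·A·A·DDC·DDC·A·A·A·DDC·DDC·A·A·A·DDC·DDC·DDC·DDC·DDC·B·B·BAA·B·B·BAA·DDC·DDC·DDC·B·B·BAA·B·B·BAA·B·B·BAA·B·B·BAA·B·B·BAA·A·A·A·DDC·DDC·A·A·A·DDC·DDC·A·A·A·DDC·DDC
    A ↦ DDC
    B ↦ A
    C ↦ BAA
    D ↦ B

A->DDC, B->A, C->BAA, D->B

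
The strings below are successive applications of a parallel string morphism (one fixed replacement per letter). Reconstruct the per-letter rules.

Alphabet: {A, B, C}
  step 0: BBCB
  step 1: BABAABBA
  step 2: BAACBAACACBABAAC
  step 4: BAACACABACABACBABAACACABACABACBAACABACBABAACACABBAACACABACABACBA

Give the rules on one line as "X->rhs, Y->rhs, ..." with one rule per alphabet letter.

  step 1 ⇒ step 2: BABAABBA ⇒ BA·AC·BA·AC·AC·BA·BA·AC
    A ↦ AC
    B ↦ BA
  step 0 ⇒ step 1: BBCB ⇒ BA·BA·AB·BA
    C ↦ AB

A->AC, B->BA, C->AB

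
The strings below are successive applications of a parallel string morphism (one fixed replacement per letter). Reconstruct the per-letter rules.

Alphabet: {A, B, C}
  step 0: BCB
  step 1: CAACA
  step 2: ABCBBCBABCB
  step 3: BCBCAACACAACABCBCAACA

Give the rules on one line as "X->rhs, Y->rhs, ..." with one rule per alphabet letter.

  step 2 ⇒ step 3: ABCBBCBABCB ⇒ BCB·CA·A·CA·CA·A·CA·BCB·CA·A·CA
    A ↦ BCB
    B ↦ CA
    C ↦ A

A->BCB, B->CA, C->A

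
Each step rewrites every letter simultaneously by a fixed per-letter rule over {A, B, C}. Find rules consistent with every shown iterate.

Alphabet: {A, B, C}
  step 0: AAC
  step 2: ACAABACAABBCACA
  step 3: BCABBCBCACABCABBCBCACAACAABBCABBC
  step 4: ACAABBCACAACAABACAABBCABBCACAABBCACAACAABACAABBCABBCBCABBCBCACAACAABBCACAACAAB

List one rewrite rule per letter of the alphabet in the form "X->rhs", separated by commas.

  step 3 ⇒ step 4: BCABBCBCACABCABBCBCACAACAABBCABBC ⇒ ACA·AB·BC·ACA·ACA·AB·ACA·AB·BC·AB·BC·ACA·AB·BC·ACA·ACA·AB·ACA·AB·BC·AB·BC·BC·AB·BC·BC·ACA·ACA·AB·BC·ACA·ACA·AB
    A ↦ BC
    B ↦ ACA
    C ↦ AB

A->BC, B->ACA, C->AB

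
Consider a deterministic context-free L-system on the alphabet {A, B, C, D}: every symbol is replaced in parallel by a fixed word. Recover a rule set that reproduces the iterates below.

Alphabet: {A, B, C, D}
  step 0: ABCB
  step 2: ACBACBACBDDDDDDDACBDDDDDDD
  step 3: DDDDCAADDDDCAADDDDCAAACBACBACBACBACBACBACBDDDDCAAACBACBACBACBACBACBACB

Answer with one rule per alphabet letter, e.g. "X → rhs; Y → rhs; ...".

  step 2 ⇒ step 3: ACBACBACBDDDDDDDACBDDDDDDD ⇒ DDD·D·CAA·DDD·D·CAA·DDD·D·CAA·ACB·ACB·ACB·ACB·ACB·ACB·ACB·DDD·D·CAA·ACB·ACB·ACB·ACB·ACB·ACB·ACB
    A ↦ DDD
    B ↦ CAA
    C ↦ D
    D ↦ ACB

A->DDD, B->CAA, C->D, D->ACB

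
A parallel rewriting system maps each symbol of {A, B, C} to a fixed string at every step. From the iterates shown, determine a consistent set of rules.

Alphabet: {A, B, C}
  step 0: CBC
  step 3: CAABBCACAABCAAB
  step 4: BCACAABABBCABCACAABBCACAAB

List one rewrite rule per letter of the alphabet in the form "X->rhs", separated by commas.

A->CA, B->AB, C->B

  step 3 ⇒ step 4: CAABBCACAABCAAB ⇒ B·CA·CA·AB·AB·B·CA·B·CA·CA·AB·B·CA·CA·AB
    A ↦ CA
    B ↦ AB
    C ↦ B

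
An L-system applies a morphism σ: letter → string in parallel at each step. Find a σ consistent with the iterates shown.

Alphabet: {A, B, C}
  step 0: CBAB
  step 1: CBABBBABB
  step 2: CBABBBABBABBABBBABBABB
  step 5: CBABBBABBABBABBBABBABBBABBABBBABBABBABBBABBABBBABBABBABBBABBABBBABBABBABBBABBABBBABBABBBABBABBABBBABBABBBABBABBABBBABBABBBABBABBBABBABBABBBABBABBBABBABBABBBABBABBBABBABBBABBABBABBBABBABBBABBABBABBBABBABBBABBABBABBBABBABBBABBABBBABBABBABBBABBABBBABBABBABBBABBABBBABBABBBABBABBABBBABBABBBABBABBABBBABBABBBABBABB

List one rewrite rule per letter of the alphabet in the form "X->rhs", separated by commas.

A->B, B->ABB, C->CB

  step 1 ⇒ step 2: CBABBBABB ⇒ CB·ABB·B·ABB·ABB·ABB·B·ABB·ABB
    A ↦ B
    B ↦ ABB
    C ↦ CB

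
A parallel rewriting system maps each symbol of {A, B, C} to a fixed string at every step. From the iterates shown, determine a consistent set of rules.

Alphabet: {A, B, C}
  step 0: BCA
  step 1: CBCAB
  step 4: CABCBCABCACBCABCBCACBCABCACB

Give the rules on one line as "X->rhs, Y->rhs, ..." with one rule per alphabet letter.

A->B, B->CB, C->CA

  step 0 ⇒ step 1: BCA ⇒ CB·CA·B
    A ↦ B
    B ↦ CB
    C ↦ CA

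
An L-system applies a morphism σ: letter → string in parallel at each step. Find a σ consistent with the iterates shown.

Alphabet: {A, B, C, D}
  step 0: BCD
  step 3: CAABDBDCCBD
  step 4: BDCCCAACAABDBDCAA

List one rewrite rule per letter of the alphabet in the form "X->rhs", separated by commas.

A->C, B->CA, C->BD, D->A

  step 3 ⇒ step 4: CAABDBDCCBD ⇒ BD·C·C·CA·A·CA·A·BD·BD·CA·A
    A ↦ C
    B ↦ CA
    C ↦ BD
    D ↦ A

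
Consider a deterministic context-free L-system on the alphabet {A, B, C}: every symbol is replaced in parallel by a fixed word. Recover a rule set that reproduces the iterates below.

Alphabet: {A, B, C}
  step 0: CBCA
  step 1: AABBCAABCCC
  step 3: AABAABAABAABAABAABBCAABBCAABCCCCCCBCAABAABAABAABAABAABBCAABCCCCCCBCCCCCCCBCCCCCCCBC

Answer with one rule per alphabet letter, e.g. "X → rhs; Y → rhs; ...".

A->CCC, B->BC, C->AAB

  step 0 ⇒ step 1: CBCA ⇒ AAB·BC·AAB·CCC
    A ↦ CCC
    B ↦ BC
    C ↦ AAB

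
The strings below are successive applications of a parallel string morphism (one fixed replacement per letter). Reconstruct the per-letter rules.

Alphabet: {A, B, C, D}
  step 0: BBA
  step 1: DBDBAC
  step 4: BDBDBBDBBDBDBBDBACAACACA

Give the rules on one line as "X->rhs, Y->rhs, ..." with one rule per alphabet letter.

A->AC, B->DB, C->A, D->B

  step 0 ⇒ step 1: BBA ⇒ DB·DB·AC
    A ↦ AC
    B ↦ DB
    C ↦ A  (constrained at step 1)
    D ↦ B  (constrained at step 1)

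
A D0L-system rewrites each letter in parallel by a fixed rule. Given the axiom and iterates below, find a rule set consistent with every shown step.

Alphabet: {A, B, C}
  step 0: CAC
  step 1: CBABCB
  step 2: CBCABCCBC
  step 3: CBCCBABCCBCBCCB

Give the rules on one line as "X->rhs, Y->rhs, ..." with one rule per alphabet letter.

  step 2 ⇒ step 3: CBCABCCBC ⇒ CB·C·CB·AB·C·CB·CB·C·CB
    A ↦ AB
    B ↦ C
    C ↦ CB

A->AB, B->C, C->CB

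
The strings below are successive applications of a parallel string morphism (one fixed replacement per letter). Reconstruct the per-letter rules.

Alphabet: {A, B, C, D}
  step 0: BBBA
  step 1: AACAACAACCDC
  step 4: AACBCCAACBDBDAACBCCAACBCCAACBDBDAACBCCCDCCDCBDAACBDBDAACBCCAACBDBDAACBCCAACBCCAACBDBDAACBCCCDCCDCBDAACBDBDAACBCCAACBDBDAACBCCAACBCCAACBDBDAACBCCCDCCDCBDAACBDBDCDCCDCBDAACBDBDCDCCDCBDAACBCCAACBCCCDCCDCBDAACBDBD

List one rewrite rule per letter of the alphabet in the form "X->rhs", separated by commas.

A->CDC, B->AAC, C->BD, D->BCC

  step 0 ⇒ step 1: BBBA ⇒ AAC·AAC·AAC·CDC
    A ↦ CDC
    B ↦ AAC
    C ↦ BD  (constrained at step 1)
    D ↦ BCC  (constrained at step 1)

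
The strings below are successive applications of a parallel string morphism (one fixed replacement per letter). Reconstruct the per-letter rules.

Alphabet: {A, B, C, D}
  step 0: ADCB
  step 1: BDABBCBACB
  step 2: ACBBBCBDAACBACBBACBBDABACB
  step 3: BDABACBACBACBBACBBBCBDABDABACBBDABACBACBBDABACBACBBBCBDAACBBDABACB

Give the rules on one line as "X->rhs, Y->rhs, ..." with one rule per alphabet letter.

A->BDA, B->ACB, C->B, D->BBC

  step 2 ⇒ step 3: ACBBBCBDAACBACBBACBBDABACB ⇒ BDA·B·ACB·ACB·ACB·B·ACB·BBC·BDA·BDA·B·ACB·BDA·B·ACB·ACB·BDA·B·ACB·ACB·BBC·BDA·ACB·BDA·B·ACB
    A ↦ BDA
    B ↦ ACB
    C ↦ B
    D ↦ BBC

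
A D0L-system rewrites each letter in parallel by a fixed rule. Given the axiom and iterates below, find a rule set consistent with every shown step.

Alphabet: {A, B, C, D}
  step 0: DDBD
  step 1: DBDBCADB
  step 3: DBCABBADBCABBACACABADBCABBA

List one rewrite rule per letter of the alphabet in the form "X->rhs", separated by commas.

A->BA, B->CA, C->B, D->DB

  step 0 ⇒ step 1: DDBD ⇒ DB·DB·CA·DB
    B ↦ CA
    D ↦ DB
    A ↦ BA  (constrained at step 1)
    C ↦ B  (constrained at step 1)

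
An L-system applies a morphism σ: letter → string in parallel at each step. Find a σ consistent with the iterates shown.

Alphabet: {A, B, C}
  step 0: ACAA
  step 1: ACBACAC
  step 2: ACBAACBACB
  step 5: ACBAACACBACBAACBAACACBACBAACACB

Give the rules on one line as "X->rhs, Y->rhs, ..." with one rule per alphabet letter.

  step 1 ⇒ step 2: ACBACAC ⇒ AC·B·A·AC·B·AC·B
    A ↦ AC
    B ↦ A
    C ↦ B

A->AC, B->A, C->B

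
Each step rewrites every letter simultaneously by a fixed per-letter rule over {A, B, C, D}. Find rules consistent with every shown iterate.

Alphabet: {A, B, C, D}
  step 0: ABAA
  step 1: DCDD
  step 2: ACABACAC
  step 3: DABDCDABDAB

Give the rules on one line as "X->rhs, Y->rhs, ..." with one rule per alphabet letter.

A->D, B->C, C->AB, D->AC

  step 2 ⇒ step 3: ACABACAC ⇒ D·AB·D·C·D·AB·D·AB
    A ↦ D
    B ↦ C
    C ↦ AB
  step 1 ⇒ step 2: DCDD ⇒ AC·AB·AC·AC
    D ↦ AC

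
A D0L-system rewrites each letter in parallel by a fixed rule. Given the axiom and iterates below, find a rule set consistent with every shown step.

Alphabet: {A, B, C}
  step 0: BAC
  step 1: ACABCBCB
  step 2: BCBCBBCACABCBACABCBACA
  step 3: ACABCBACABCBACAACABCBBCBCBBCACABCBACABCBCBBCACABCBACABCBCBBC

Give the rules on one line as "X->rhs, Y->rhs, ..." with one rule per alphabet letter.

  step 2 ⇒ step 3: BCBCBBCACABCBACABCBACA ⇒ ACA·BCB·ACA·BCB·ACA·ACA·BCB·BC·BCB·BC·ACA·BCB·ACA·BC·BCB·BC·ACA·BCB·ACA·BC·BCB·BC
    A ↦ BC
    B ↦ ACA
    C ↦ BCB

A->BC, B->ACA, C->BCB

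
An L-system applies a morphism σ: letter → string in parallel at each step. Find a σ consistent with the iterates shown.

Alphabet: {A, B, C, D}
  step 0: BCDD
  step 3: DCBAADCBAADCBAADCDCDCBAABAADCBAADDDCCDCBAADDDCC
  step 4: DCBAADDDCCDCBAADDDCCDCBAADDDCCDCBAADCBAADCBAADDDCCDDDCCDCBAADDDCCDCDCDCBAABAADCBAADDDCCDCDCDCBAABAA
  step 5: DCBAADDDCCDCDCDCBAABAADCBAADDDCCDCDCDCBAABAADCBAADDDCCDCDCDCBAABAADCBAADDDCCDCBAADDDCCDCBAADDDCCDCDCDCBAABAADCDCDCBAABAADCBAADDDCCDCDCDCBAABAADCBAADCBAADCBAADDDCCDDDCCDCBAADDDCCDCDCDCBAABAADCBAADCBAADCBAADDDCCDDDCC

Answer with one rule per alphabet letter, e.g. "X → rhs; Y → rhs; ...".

  step 4 ⇒ step 5: DCBAADDDCCDCBAADDDCCDCBAADDDCCDCBAADCBAADCBAADDDCCDDDCCDCBAADDDCCDCDCDCBAABAADCBAADDDCCDCDCDCBAABAA ⇒ DC·BAA·DDD·C·C·DC·DC·DC·BAA·BAA·DC·BAA·DDD·C·C·DC·DC·DC·BAA·BAA·DC·BAA·DDD·C·C·DC·DC·DC·BAA·BAA·DC·BAA·DDD·C·C·DC·BAA·DDD·C·C·DC·BAA·DDD·C·C·DC·DC·DC·BAA·BAA·DC·DC·DC·BAA·BAA·DC·BAA·DDD·C·C·DC·DC·DC·BAA·BAA·DC·BAA·DC·BAA·DC·BAA·DDD·C·C·DDD·C·C·DC·BAA·DDD·C·C·DC·DC·DC·BAA·BAA·DC·BAA·DC·BAA·DC·BAA·DDD·C·C·DDD·C·C
    A ↦ C
    B ↦ DDD
    C ↦ BAA
    D ↦ DC

A->C, B->DDD, C->BAA, D->DC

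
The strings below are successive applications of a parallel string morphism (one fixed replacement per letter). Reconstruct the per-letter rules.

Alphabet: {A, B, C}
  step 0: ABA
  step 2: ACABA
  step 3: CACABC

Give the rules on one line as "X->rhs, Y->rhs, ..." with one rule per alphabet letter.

  step 2 ⇒ step 3: ACABA ⇒ C·A·C·AB·C
    A ↦ C
    B ↦ AB
    C ↦ A

A->C, B->AB, C->A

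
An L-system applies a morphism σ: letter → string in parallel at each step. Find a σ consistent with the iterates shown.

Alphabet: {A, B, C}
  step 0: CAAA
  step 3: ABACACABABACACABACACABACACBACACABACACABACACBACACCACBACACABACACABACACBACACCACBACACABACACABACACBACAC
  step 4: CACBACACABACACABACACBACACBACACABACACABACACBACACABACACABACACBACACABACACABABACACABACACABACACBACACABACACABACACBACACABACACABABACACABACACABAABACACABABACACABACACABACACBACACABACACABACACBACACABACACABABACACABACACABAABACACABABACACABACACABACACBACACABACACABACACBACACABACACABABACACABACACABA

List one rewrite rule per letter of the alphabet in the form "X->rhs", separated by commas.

A->CAC, B->BA, C->ABA

  step 3 ⇒ step 4: ABACACABABACACABACACABACACBACACABACACABACACBACACCACBACACABACACABACACBACACCACBACACABACACABACACBACAC ⇒ CAC·BA·CAC·ABA·CAC·ABA·CAC·BA·CAC·BA·CAC·ABA·CAC·ABA·CAC·BA·CAC·ABA·CAC·ABA·CAC·BA·CAC·ABA·CAC·ABA·BA·CAC·ABA·CAC·ABA·CAC·BA·CAC·ABA·CAC·ABA·CAC·BA·CAC·ABA·CAC·ABA·BA·CAC·ABA·CAC·ABA·ABA·CAC·ABA·BA·CAC·ABA·CAC·ABA·CAC·BA·CAC·ABA·CAC·ABA·CAC·BA·CAC·ABA·CAC·ABA·BA·CAC·ABA·CAC·ABA·ABA·CAC·ABA·BA·CAC·ABA·CAC·ABA·CAC·BA·CAC·ABA·CAC·ABA·CAC·BA·CAC·ABA·CAC·ABA·BA·CAC·ABA·CAC·ABA
    A ↦ CAC
    B ↦ BA
    C ↦ ABA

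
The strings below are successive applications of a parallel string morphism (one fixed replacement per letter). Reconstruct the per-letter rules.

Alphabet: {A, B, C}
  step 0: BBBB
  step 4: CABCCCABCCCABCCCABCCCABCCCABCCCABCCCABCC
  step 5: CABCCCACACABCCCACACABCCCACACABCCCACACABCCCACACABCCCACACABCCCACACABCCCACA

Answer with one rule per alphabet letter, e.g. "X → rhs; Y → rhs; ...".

  step 4 ⇒ step 5: CABCCCABCCCABCCCABCCCABCCCABCCCABCCCABCC ⇒ CA·B·CC·CA·CA·CA·B·CC·CA·CA·CA·B·CC·CA·CA·CA·B·CC·CA·CA·CA·B·CC·CA·CA·CA·B·CC·CA·CA·CA·B·CC·CA·CA·CA·B·CC·CA·CA
    A ↦ B
    B ↦ CC
    C ↦ CA

A->B, B->CC, C->CA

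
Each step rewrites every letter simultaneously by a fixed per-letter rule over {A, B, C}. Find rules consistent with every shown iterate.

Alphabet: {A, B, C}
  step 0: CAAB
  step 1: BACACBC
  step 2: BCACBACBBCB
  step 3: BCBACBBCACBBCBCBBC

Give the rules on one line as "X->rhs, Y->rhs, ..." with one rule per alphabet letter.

  step 2 ⇒ step 3: BCACBACBBCB ⇒ BC·B·AC·B·BC·AC·B·BC·BC·B·BC
    A ↦ AC
    B ↦ BC
    C ↦ B

A->AC, B->BC, C->B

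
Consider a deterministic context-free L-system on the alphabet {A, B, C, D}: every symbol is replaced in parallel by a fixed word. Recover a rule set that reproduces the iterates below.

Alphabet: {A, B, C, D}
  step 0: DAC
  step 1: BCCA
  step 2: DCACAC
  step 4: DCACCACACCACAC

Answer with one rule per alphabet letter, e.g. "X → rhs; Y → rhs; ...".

A->C, B->D, C->CA, D->B

  step 1 ⇒ step 2: BCCA ⇒ D·CA·CA·C
    A ↦ C
    B ↦ D
    C ↦ CA
  step 0 ⇒ step 1: DAC ⇒ B·C·CA
    D ↦ B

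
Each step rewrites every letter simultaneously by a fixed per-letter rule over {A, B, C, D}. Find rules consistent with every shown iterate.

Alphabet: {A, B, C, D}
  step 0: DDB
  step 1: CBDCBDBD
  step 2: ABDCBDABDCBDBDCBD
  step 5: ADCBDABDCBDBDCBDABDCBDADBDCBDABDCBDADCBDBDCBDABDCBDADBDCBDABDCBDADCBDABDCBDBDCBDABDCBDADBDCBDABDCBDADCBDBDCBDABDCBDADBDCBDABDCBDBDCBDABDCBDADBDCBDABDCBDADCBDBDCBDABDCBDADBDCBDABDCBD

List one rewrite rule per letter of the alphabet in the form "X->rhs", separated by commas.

A->AD, B->BD, C->A, D->CBD

  step 1 ⇒ step 2: CBDCBDBD ⇒ A·BD·CBD·A·BD·CBD·BD·CBD
    B ↦ BD
    C ↦ A
    D ↦ CBD
    A ↦ AD  (constrained at step 2)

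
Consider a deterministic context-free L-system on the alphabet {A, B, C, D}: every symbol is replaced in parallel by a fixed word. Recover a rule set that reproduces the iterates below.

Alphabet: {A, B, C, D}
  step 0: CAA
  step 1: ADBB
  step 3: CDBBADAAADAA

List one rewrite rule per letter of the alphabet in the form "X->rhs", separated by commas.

A->B, B->CD, C->AD, D->AA

  step 0 ⇒ step 1: CAA ⇒ AD·B·B
    A ↦ B
    C ↦ AD
    B ↦ CD  (constrained at step 1)
    D ↦ AA  (constrained at step 1)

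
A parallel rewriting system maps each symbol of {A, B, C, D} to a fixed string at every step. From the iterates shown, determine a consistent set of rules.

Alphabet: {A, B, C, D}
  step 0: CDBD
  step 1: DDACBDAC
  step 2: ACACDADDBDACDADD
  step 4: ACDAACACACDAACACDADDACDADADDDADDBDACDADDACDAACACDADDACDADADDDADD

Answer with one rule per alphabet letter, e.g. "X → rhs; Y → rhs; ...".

A->DA, B->BD, C->DD, D->AC

  step 1 ⇒ step 2: DDACBDAC ⇒ AC·AC·DA·DD·BD·AC·DA·DD
    A ↦ DA
    B ↦ BD
    C ↦ DD
    D ↦ AC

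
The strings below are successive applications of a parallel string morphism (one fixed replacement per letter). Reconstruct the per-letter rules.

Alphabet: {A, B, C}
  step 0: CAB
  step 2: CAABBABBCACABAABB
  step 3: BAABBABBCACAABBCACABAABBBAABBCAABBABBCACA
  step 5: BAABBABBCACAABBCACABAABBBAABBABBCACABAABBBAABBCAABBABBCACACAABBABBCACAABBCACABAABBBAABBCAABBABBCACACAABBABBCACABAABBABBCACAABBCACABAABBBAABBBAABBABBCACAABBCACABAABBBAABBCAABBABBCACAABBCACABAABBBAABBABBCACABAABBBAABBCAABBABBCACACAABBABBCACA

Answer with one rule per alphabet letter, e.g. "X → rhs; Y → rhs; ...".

A->ABB, B->CA, C->BA

  step 2 ⇒ step 3: CAABBABBCACABAABB ⇒ BA·ABB·ABB·CA·CA·ABB·CA·CA·BA·ABB·BA·ABB·CA·ABB·ABB·CA·CA
    A ↦ ABB
    B ↦ CA
    C ↦ BA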